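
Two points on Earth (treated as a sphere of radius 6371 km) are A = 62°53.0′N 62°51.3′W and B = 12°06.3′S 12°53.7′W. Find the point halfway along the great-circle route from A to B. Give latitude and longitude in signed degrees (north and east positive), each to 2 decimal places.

27.30°, -28.25°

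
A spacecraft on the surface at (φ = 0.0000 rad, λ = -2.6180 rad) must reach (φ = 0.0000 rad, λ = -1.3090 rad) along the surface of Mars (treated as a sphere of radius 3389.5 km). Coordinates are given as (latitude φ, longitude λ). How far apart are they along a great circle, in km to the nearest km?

With latitudes φ₁ = 0.000°, φ₂ = 0.000° and longitude difference Δλ = 75.000°:
Haversine: a = sin²(Δφ/2) + cos φ₁ cos φ₂ sin²(Δλ/2) = 0.0000 + (1.0000)(1.0000)(0.3706) = 0.37059.
Central angle c = 2·arcsin(√a) = 1.30900 rad.
Distance = R·c = 3389.5 × 1.3090 ≈ 4437 km.

4437 km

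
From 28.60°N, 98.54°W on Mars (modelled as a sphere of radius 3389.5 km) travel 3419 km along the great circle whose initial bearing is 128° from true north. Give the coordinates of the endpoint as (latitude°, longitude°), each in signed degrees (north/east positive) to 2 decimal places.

-11.67°, -55.63°

Angular distance δ = d/R = 3419/3389.5 = 1.00870 rad; initial bearing θ = 2.2340 rad.
sin φ₂ = sin φ₁ cos δ + cos φ₁ sin δ cos θ = (0.4787)(0.5330) + (0.8780)(0.8461)(-0.6157) = -0.2023, so φ₂ = -11.67°.
Δλ = atan2(sin θ sin δ cos φ₁, cos δ − sin φ₁ sin φ₂) = atan2(0.5854, 0.6298) = 42.909°.
λ₂ = -98.540° + 42.909° = -55.63°.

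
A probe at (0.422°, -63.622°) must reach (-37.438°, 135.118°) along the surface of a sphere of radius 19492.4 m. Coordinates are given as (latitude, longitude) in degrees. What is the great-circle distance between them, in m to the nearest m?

47338 m

In radians: φ₁ = 0.0074, φ₂ = -0.6534, Δλ = -161.260° = -2.8145 rad.
Haversine: a = sin²(Δφ/2) + cos φ₁ cos φ₂ sin²(Δλ/2) = 0.1052 + (1.0000)(0.7940)(0.9735) = 0.87819.
Central angle c = 2·arcsin(√a) = 2.42855 rad.
Distance = R·c = 19492.4 × 2.4285 ≈ 47338 m.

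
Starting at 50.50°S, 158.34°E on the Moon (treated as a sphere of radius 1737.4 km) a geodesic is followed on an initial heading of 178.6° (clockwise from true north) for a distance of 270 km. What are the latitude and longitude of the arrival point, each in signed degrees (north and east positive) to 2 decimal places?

-59.40°, 158.77°

Angular distance δ = d/R = 270/1737.4 = 0.15540 rad; initial bearing θ = 3.1172 rad.
sin φ₂ = sin φ₁ cos δ + cos φ₁ sin δ cos θ = (-0.7716)(0.9879) + (0.6361)(0.1548)(-0.9997) = -0.8607, so φ₂ = -59.40°.
Δλ = atan2(sin θ sin δ cos φ₁, cos δ − sin φ₁ sin φ₂) = atan2(0.0024, 0.3238) = 0.426°.
λ₂ = 158.340° + 0.426° = 158.77°.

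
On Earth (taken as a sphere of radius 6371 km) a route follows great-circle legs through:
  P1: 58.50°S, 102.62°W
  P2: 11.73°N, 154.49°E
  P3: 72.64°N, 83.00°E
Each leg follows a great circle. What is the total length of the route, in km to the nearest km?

Leg P1→P2: central angle 1.8624 rad, distance 11865.2 km.
Leg P2→P3: central angle 1.2799 rad, distance 8154.4 km.
Total: 11865.2 + 8154.4 ≈ 20020 km.

20020 km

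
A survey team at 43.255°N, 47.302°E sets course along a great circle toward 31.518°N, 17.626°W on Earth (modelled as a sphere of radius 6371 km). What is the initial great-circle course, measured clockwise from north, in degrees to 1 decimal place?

Δλ = -64.928° = -1.1332 rad.
y = sin Δλ · cos φ₂ = (-0.9058)(0.8525) = -0.7722
x = cos φ₁ sin φ₂ − sin φ₁ cos φ₂ cos Δλ = (0.7283)(0.5228) − (0.6852)(0.8525)(0.4238) = 0.1332
θ = atan2(y, x) = -80.21°; adding 360° gives 279.8°.

279.8°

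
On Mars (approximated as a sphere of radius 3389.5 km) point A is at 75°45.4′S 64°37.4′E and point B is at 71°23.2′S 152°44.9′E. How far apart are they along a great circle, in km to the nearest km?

Let φ₁ = -1.3222 rad, φ₂ = -1.2459 rad, and Δλ = 1.5381 rad.
Haversine: a = sin²(Δφ/2) + cos φ₁ cos φ₂ sin²(Δλ/2) = 0.0015 + (0.2460)(0.3192)(0.4836) = 0.03943.
Central angle c = 2·arcsin(√a) = 0.39982 rad.
Distance = R·c = 3389.5 × 0.3998 ≈ 1355 km.

1355 km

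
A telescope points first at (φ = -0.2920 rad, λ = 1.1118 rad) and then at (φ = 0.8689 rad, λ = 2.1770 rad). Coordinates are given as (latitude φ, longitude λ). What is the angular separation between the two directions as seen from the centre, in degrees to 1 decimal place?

85.4°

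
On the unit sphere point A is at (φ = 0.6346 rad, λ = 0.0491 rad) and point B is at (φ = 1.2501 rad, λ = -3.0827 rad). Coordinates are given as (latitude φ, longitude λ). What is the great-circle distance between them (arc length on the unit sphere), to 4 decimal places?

1.2569

In radians: φ₁ = 0.6346, φ₂ = 1.2501, Δλ = -179.439° = -3.1318 rad.
Haversine: a = sin²(Δφ/2) + cos φ₁ cos φ₂ sin²(Δλ/2) = 0.0918 + (0.8053)(0.3152)(1.0000) = 0.34561.
Central angle c = 2·arcsin(√a) = 1.25688 rad.
On the unit sphere the arc length equals the central angle: 1.2569.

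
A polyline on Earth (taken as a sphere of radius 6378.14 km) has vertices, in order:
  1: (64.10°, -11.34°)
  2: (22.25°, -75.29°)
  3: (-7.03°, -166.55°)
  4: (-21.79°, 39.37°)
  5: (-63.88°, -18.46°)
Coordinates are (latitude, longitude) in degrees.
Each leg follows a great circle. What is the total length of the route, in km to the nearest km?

Leg 1→2: central angle 1.0261 rad, distance 6544.6 km.
Leg 2→3: central angle 1.6374 rad, distance 10443.5 km.
Leg 3→4: central angle 2.4710 rad, distance 15760.2 km.
Leg 4→5: central angle 0.9873 rad, distance 6297.1 km.
Total: 6544.6 + 10443.5 + 15760.2 + 6297.1 ≈ 39045 km.

39045 km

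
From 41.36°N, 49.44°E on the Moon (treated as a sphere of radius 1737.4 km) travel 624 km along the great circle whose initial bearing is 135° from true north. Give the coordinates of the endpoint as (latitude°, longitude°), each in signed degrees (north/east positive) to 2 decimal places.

Angular distance δ = d/R = 624/1737.4 = 0.35916 rad; initial bearing θ = 2.3562 rad.
sin φ₂ = sin φ₁ cos δ + cos φ₁ sin δ cos θ = (0.6608)(0.9362) + (0.7506)(0.3515)(-0.7071) = 0.4321, so φ₂ = 25.60°.
Δλ = atan2(sin θ sin δ cos φ₁, cos δ − sin φ₁ sin φ₂) = atan2(0.1865, 0.6507) = 15.997°.
λ₂ = 49.440° + 15.997° = 65.44°.

25.60°, 65.44°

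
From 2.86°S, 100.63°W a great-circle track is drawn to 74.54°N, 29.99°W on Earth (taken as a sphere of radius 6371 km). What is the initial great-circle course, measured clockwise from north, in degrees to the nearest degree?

With φ₁ = -0.0499, φ₂ = 1.3010, Δλ = 1.2329 rad, the forward-azimuth formula gives
θ = atan2( sin Δλ cos φ₂ , cos φ₁ sin φ₂ − sin φ₁ cos φ₂ cos Δλ ) = atan2(0.2515, 0.9670) = 14.58°.
So the initial bearing is 15°.

15°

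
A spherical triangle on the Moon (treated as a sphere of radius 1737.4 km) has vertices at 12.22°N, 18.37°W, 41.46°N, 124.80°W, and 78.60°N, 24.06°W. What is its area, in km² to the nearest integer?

Side lengths (central angles): a = 0.9002, b = 1.1596, c = 1.6379 rad; semiperimeter s = 1.8488.
By l'Huilier's theorem, tan(E/4) = √[tan(s/2) tan((s−a)/2) tan((s−b)/2) tan((s−c)/2)], giving spherical excess E = 0.6378 rad.
Area = E·R² = 0.6378 × (1737.4)² ≈ 1925215 km².

1925215 km²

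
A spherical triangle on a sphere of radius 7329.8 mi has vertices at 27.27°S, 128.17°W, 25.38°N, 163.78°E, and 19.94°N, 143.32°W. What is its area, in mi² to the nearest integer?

20708438 mi²

Side lengths (central angles): a = 0.8520, b = 0.8629, c = 1.4668 rad; semiperimeter s = 1.5908.
By l'Huilier's theorem, tan(E/4) = √[tan(s/2) tan((s−a)/2) tan((s−b)/2) tan((s−c)/2)], giving spherical excess E = 0.3854 rad.
Area = E·R² = 0.3854 × (7329.8)² ≈ 20708438 mi².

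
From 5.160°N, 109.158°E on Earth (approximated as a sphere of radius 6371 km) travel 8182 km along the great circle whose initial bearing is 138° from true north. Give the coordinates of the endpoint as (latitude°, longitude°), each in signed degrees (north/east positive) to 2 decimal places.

-43.20°, 170.86°

Angular distance δ = d/R = 8182/6371 = 1.28426 rad; initial bearing θ = 2.4086 rad.
sin φ₂ = sin φ₁ cos δ + cos φ₁ sin δ cos θ = (0.0899)(0.2826) + (0.9959)(0.9592)(-0.7431) = -0.6845, so φ₂ = -43.20°.
Δλ = atan2(sin θ sin δ cos φ₁, cos δ − sin φ₁ sin φ₂) = atan2(0.6392, 0.3442) = 61.700°.
λ₂ = 109.158° + 61.700° = 170.86°.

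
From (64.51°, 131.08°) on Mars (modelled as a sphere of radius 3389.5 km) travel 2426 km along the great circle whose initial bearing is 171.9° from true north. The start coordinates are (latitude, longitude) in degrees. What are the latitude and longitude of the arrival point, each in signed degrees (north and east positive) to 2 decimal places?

23.68°, 136.87°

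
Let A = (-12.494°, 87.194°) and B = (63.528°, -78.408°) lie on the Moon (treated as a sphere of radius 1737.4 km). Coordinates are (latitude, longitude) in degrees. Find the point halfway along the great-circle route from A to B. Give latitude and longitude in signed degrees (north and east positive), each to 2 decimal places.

The central angle between A and B is δ = 2.2334 rad.
With f = 0.5, the slerp weights are sin((1−f)δ)/sin δ = 1.1399 and sin(fδ)/sin δ = 1.1399.
Weighted sum of the unit vectors: (1.1399)·(0.0478,0.9751,-0.2163) + (1.1399)·(0.0896,-0.4367,0.8952) = (0.1566, 0.6138, 0.7738).
Converting back: φ = atan2(z, √(x²+y²)) = 50.69°, λ = atan2(y, x) = 75.69°.

50.69°, 75.69°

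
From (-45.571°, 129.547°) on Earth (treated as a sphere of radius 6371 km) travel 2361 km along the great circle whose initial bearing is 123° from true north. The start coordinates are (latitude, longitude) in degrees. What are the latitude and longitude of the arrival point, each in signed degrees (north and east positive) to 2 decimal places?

Angular distance δ = d/R = 2361/6371 = 0.37059 rad; initial bearing θ = 2.1468 rad.
sin φ₂ = sin φ₁ cos δ + cos φ₁ sin δ cos θ = (-0.7141)(0.9321) + (0.7000)(0.3622)(-0.5446) = -0.8037, so φ₂ = -53.49°.
Δλ = atan2(sin θ sin δ cos φ₁, cos δ − sin φ₁ sin φ₂) = atan2(0.2126, 0.3582) = 30.695°.
λ₂ = 129.547° + 30.695° = 160.24°.

-53.49°, 160.24°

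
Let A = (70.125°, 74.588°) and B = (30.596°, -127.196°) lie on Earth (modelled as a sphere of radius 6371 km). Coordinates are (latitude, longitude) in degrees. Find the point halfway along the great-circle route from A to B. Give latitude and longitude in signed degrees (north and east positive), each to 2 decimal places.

68.89°, -140.23°

Central angle δ = 1.3624 rad. Interpolating on the sphere with fraction f = 0.5:
P = [sin((1−f)δ)·A + sin(fδ)·B] / sin δ = 0.6436·A + 0.6436·B in Cartesian coordinates,
giving P = (-0.2768, -0.2304, 0.9329), i.e. latitude 68.89°, longitude -140.23°.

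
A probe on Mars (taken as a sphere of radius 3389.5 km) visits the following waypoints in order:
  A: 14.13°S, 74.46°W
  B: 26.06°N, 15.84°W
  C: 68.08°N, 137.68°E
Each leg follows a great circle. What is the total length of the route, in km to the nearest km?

Leg A→B: central angle 1.2171 rad, distance 4125.3 km.
Leg B→C: central angle 1.4632 rad, distance 4959.6 km.
Total: 4125.3 + 4959.6 ≈ 9085 km.

9085 km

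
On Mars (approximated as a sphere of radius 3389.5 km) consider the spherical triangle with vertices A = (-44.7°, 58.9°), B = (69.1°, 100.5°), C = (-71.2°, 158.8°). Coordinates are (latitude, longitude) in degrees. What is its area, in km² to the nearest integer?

21113740 km²

Side lengths (central angles): a = 2.5391, b = 0.8938, c = 2.0573 rad; semiperimeter s = 2.7451.
By l'Huilier's theorem, tan(E/4) = √[tan(s/2) tan((s−a)/2) tan((s−b)/2) tan((s−c)/2)], giving spherical excess E = 1.8378 rad.
Area = E·R² = 1.8378 × (3389.5)² ≈ 21113740 km².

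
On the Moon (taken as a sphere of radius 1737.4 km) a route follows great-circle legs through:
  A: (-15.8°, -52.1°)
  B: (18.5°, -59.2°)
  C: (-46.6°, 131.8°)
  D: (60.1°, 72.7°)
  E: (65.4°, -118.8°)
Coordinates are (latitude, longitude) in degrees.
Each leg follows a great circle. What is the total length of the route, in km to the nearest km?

Leg A→B: central angle 0.6110 rad, distance 1061.5 km.
Leg B→C: central angle 2.6263 rad, distance 4563.0 km.
Leg C→D: central angle 2.0420 rad, distance 3547.8 km.
Leg D→E: central angle 0.9461 rad, distance 1643.7 km.
Total: 1061.5 + 4563.0 + 3547.8 + 1643.7 ≈ 10816 km.

10816 km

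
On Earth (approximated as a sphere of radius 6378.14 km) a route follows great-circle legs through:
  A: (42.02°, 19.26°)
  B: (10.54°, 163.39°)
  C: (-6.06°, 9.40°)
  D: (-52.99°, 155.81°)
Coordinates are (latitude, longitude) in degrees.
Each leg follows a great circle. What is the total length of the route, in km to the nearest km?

43009 km

Leg A→B: central angle 2.0594 rad, distance 13135.3 km.
Leg B→C: central angle 2.6858 rad, distance 17130.6 km.
Leg C→D: central angle 1.9980 rad, distance 12743.6 km.
Total: 13135.3 + 17130.6 + 12743.6 ≈ 43009 km.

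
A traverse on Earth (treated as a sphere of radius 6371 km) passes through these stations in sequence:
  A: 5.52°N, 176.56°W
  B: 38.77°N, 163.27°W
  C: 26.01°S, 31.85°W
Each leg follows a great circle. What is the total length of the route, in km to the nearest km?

19230 km

Leg A→B: central angle 0.6172 rad, distance 3932.2 km.
Leg B→C: central angle 2.4011 rad, distance 15297.7 km.
Total: 3932.2 + 15297.7 ≈ 19230 km.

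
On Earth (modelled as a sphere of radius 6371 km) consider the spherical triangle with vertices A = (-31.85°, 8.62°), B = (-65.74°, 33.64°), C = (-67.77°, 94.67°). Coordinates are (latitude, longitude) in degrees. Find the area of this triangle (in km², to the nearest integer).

Side lengths (central angles): a = 0.4047, b = 1.0349, c = 0.6479 rad; semiperimeter s = 1.0437.
By l'Huilier's theorem, tan(E/4) = √[tan(s/2) tan((s−a)/2) tan((s−b)/2) tan((s−c)/2)], giving spherical excess E = 0.0520 rad.
Area = E·R² = 0.0520 × (6371)² ≈ 2109612 km².

2109612 km²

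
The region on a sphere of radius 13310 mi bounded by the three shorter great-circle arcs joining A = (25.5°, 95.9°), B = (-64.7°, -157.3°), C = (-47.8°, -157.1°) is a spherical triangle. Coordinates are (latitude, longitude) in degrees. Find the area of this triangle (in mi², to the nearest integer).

90637337 mi²

Side lengths (central angles): a = 0.2950, b = 2.0900, c = 2.0952 rad; semiperimeter s = 2.2401.
By l'Huilier's theorem, tan(E/4) = √[tan(s/2) tan((s−a)/2) tan((s−b)/2) tan((s−c)/2)], giving spherical excess E = 0.5116 rad.
Area = E·R² = 0.5116 × (13310)² ≈ 90637337 mi².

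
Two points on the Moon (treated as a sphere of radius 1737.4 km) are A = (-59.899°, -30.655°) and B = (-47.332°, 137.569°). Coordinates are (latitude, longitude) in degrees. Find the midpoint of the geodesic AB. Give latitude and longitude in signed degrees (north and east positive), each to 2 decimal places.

Central angle δ = 1.2626 rad. Interpolating on the sphere with fraction f = 0.5:
P = [sin((1−f)δ)·A + sin(fδ)·B] / sin δ = 0.6194·A + 0.6194·B in Cartesian coordinates,
giving P = (-0.0426, 0.1248, -0.9913), i.e. latitude -82.42°, longitude 108.85°.

-82.42°, 108.85°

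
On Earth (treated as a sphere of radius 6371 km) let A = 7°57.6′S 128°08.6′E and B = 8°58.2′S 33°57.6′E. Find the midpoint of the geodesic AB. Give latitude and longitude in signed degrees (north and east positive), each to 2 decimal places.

-12.33°, 81.13°

The central angle between A and B is δ = 1.6206 rad.
With f = 0.5, the slerp weights are sin((1−f)δ)/sin δ = 0.7254 and sin(fδ)/sin δ = 0.7254.
Weighted sum of the unit vectors: (0.7254)·(-0.6117,0.7789,-0.1385) + (0.7254)·(0.8193,0.5518,-0.1559) = (0.1506, 0.9653, -0.2136).
Converting back: φ = atan2(z, √(x²+y²)) = -12.33°, λ = atan2(y, x) = 81.13°.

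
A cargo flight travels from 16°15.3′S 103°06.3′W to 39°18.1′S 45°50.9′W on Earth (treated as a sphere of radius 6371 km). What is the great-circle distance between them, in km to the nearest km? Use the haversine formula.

6073 km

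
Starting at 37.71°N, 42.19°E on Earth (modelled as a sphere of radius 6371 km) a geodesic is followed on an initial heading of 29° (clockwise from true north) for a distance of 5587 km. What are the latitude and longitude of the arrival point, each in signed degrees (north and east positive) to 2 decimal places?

Angular distance δ = d/R = 5587/6371 = 0.87694 rad; initial bearing θ = 0.5061 rad.
sin φ₂ = sin φ₁ cos δ + cos φ₁ sin δ cos θ = (0.6117)(0.6395) + (0.7911)(0.7688)(0.8746) = 0.9231, so φ₂ = 67.38°.
Δλ = atan2(sin θ sin δ cos φ₁, cos δ − sin φ₁ sin φ₂) = atan2(0.2949, 0.0749) = 75.752°.
λ₂ = 42.190° + 75.752° = 117.94°.

67.38°, 117.94°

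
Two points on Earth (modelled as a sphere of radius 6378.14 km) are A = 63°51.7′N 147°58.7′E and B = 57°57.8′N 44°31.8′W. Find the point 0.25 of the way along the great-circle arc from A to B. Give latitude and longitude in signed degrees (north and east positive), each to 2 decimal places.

78.03°, 157.38°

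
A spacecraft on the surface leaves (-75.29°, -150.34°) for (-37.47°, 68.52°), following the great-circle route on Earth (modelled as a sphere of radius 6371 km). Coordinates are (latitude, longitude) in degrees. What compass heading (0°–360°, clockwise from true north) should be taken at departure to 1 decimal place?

213.5°

Δλ = -141.140° = -2.4634 rad.
y = sin Δλ · cos φ₂ = (-0.6274)(0.7937) = -0.4980
x = cos φ₁ sin φ₂ − sin φ₁ cos φ₂ cos Δλ = (0.2539)(-0.6083) − (-0.9672)(0.7937)(-0.7787) = -0.7522
θ = atan2(y, x) = -146.50°; adding 360° gives 213.5°.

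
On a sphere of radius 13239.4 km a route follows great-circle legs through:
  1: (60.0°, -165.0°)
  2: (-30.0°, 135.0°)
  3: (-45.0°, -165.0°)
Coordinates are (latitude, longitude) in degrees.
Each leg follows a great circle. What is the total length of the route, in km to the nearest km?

34943 km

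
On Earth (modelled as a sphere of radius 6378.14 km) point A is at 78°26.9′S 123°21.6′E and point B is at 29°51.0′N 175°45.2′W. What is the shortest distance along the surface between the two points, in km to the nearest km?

With latitudes φ₁ = -78.448°, φ₂ = 29.850° and longitude difference Δλ = 60.887°:
cos c = sin φ₁ sin φ₂ + cos φ₁ cos φ₂ cos Δλ = (-0.9797)(0.4977) + (0.2003)(0.8673)(0.4865) = -0.40315,
so c = arccos(-0.40315) = 1.98575 rad.
Distance = R·c = 6378.14 × 1.9857 ≈ 12665 km.

12665 km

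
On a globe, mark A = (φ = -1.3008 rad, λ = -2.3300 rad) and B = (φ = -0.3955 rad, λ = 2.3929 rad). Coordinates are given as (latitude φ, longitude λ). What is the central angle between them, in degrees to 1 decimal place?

68.0°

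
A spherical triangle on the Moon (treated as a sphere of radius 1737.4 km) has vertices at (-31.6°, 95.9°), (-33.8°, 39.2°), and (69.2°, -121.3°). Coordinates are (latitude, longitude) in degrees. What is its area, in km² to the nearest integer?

7300632 km²

Side lengths (central angles): a = 2.4951, b = 2.3902, c = 0.8229 rad; semiperimeter s = 2.8541.
By l'Huilier's theorem, tan(E/4) = √[tan(s/2) tan((s−a)/2) tan((s−b)/2) tan((s−c)/2)], giving spherical excess E = 2.4186 rad.
Area = E·R² = 2.4186 × (1737.4)² ≈ 7300632 km².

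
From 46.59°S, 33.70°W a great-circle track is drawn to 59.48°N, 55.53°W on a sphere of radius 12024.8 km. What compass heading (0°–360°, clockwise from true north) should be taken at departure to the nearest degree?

349°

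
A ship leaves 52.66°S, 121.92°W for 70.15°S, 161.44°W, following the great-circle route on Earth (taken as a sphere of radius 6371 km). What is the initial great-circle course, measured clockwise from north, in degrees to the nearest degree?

211°

Δλ = -39.520° = -0.6898 rad.
y = sin Δλ · cos φ₂ = (-0.6363)(0.3396) = -0.2161
x = cos φ₁ sin φ₂ − sin φ₁ cos φ₂ cos Δλ = (0.6065)(-0.9406) − (-0.7951)(0.3396)(0.7714) = -0.3623
θ = atan2(y, x) = -149.18°; adding 360° gives 211°.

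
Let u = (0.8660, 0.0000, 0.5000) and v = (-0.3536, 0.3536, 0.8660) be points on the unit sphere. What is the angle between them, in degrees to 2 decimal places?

82.72°

u·v = 0.1268; |u| = 1.0000, |v| = 1.0000.
cos θ = (u·v)/(|u||v|) = 0.1268, so θ = 82.72°.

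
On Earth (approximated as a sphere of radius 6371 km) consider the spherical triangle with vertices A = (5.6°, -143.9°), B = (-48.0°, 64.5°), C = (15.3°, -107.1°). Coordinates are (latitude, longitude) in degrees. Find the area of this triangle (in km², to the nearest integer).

Side lengths (central angles): a = 2.5582, b = 0.6528, c = 2.2894 rad; semiperimeter s = 2.7501.
By l'Huilier's theorem, tan(E/4) = √[tan(s/2) tan((s−a)/2) tan((s−b)/2) tan((s−c)/2)], giving spherical excess E = 1.6746 rad.
Area = E·R² = 1.6746 × (6371)² ≈ 67970617 km².

67970617 km²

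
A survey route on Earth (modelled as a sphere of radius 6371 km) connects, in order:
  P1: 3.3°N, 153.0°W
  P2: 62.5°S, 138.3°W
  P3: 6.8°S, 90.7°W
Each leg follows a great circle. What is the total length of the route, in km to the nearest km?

14708 km

Leg P1→P2: central angle 1.1649 rad, distance 7421.6 km.
Leg P2→P3: central angle 1.1437 rad, distance 7286.8 km.
Total: 7421.6 + 7286.8 ≈ 14708 km.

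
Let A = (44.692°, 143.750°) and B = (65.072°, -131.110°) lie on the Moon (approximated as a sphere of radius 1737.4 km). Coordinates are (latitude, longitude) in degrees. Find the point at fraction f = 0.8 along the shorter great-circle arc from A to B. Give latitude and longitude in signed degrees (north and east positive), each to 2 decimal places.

Central angle δ = 0.8458 rad. Interpolating on the sphere with fraction f = 0.8:
P = [sin((1−f)δ)·A + sin(fδ)·B] / sin δ = 0.2249·A + 0.8366·B in Cartesian coordinates,
giving P = (-0.3608, -0.1711, 0.9168), i.e. latitude 66.47°, longitude -154.63°.

66.47°, -154.63°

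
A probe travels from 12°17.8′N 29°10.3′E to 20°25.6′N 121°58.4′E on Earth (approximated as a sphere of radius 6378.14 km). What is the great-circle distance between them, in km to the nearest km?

9830 km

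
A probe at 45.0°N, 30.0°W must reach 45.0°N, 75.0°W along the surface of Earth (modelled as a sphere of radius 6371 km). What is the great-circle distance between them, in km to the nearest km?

In radians: φ₁ = 0.7854, φ₂ = 0.7854, Δλ = -45.000° = -0.7854 rad.
Haversine: a = sin²(Δφ/2) + cos φ₁ cos φ₂ sin²(Δλ/2) = 0.0000 + (0.7071)(0.7071)(0.1464) = 0.07322.
Central angle c = 2·arcsin(√a) = 0.54803 rad.
Distance = R·c = 6371 × 0.5480 ≈ 3491 km.

3491 km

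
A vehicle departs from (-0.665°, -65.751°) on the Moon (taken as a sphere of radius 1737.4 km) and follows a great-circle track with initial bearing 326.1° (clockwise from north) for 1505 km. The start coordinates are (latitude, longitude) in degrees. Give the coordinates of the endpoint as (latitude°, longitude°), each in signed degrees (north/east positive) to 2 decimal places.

Angular distance δ = d/R = 1505/1737.4 = 0.86624 rad; initial bearing θ = 5.6915 rad.
sin φ₂ = sin φ₁ cos δ + cos φ₁ sin δ cos θ = (-0.0116)(0.6477) + (0.9999)(0.7619)(0.8300) = 0.6248, so φ₂ = 38.67°.
Δλ = atan2(sin θ sin δ cos φ₁, cos δ − sin φ₁ sin φ₂) = atan2(-0.4249, 0.6550) = -32.975°.
λ₂ = -65.751° − 32.975° = -98.73°.

38.67°, -98.73°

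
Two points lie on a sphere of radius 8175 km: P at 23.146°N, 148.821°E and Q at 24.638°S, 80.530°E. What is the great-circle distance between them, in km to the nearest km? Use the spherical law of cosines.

With latitudes φ₁ = 23.146°, φ₂ = -24.638° and longitude difference Δλ = -68.291°:
cos c = sin φ₁ sin φ₂ + cos φ₁ cos φ₂ cos Δλ = (0.3931)(-0.4169) + (0.9195)(0.9090)(0.3699) = 0.14529,
so c = arccos(0.14529) = 1.42499 rad.
Distance = R·c = 8175 × 1.4250 ≈ 11649 km.

11649 km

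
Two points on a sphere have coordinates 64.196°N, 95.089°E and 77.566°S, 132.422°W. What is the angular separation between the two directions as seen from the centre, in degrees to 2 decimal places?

160.47°

Let φ₁ = 1.1204 rad, φ₂ = -1.3538 rad, and Δλ = 2.3124 rad.
cos c = sin φ₁ sin φ₂ + cos φ₁ cos φ₂ cos Δλ = (0.9003)(-0.9765) + (0.4353)(0.2153)(-0.6754) = -0.94248,
so c = arccos(-0.94248) = 2.80077 rad.
So the angular separation is 160.47°.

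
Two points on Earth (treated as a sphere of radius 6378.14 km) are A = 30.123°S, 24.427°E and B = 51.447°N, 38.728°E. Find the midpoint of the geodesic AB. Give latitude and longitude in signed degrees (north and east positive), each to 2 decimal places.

The central angle between A and B is δ = 1.4405 rad.
With f = 0.5, the slerp weights are sin((1−f)δ)/sin δ = 0.6652 and sin(fδ)/sin δ = 0.6652.
Weighted sum of the unit vectors: (0.6652)·(0.7875,0.3577,-0.5019) + (0.6652)·(0.4862,0.3899,0.7820) = (0.8473, 0.4973, 0.1864).
Converting back: φ = atan2(z, √(x²+y²)) = 10.74°, λ = atan2(y, x) = 30.41°.

10.74°, 30.41°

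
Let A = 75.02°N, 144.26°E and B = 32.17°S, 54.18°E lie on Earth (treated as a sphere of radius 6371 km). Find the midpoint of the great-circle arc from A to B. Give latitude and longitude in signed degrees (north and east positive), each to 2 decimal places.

26.11°, 71.17°

The central angle between A and B is δ = 2.1114 rad.
With f = 0.5, the slerp weights are sin((1−f)δ)/sin δ = 1.0150 and sin(fδ)/sin δ = 1.0150.
Weighted sum of the unit vectors: (1.0150)·(-0.2098,0.1510,0.9660) + (1.0150)·(0.4954,0.6864,-0.5324) = (0.2899, 0.8499, 0.4401).
Converting back: φ = atan2(z, √(x²+y²)) = 26.11°, λ = atan2(y, x) = 71.17°.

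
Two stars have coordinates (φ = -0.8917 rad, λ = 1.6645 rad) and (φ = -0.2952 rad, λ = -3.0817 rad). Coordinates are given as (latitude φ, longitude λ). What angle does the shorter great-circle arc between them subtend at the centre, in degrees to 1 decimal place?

75.7°

In radians: φ₁ = -0.8917, φ₂ = -0.2952, Δλ = 88.063° = 1.5370 rad.
cos c = sin φ₁ sin φ₂ + cos φ₁ cos φ₂ cos Δλ = (-0.7781)(-0.2909) + (0.6281)(0.9567)(0.0338) = 0.24670,
so c = arccos(0.24670) = 1.32152 rad.
So the angular separation is 75.7°.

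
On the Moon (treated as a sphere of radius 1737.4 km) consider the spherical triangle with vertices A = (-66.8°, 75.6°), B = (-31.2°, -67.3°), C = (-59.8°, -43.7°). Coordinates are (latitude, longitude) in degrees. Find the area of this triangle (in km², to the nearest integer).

158596 km²

Side lengths (central angles): a = 0.5698, b = 0.7990, c = 1.3619 rad; semiperimeter s = 1.3654.
By l'Huilier's theorem, tan(E/4) = √[tan(s/2) tan((s−a)/2) tan((s−b)/2) tan((s−c)/2)], giving spherical excess E = 0.0525 rad.
Area = E·R² = 0.0525 × (1737.4)² ≈ 158596 km².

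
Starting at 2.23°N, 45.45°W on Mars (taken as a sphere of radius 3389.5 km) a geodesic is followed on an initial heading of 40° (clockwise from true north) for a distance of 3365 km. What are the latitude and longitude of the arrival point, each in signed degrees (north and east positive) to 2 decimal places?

41.48°, 0.49°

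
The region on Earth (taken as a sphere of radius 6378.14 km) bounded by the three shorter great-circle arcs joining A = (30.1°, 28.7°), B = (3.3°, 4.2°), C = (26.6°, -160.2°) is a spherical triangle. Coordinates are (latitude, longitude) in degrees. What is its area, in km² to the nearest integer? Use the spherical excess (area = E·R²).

47017121 km²

Side lengths (central angles): a = 2.5571, b = 2.1409, c = 0.6184 rad; semiperimeter s = 2.6582.
By l'Huilier's theorem, tan(E/4) = √[tan(s/2) tan((s−a)/2) tan((s−b)/2) tan((s−c)/2)], giving spherical excess E = 1.1558 rad.
Area = E·R² = 1.1558 × (6378.14)² ≈ 47017121 km².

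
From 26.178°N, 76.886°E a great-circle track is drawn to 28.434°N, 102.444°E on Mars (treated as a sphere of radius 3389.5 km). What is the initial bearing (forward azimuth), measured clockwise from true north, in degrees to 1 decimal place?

78.5°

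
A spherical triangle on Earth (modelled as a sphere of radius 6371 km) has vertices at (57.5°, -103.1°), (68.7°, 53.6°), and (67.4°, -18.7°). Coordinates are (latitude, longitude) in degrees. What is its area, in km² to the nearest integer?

5692713 km²

Side lengths (central angles): a = 0.4451, b = 0.6455, c = 0.9191 rad; semiperimeter s = 1.0049.
By l'Huilier's theorem, tan(E/4) = √[tan(s/2) tan((s−a)/2) tan((s−b)/2) tan((s−c)/2)], giving spherical excess E = 0.1403 rad.
Area = E·R² = 0.1403 × (6371)² ≈ 5692713 km².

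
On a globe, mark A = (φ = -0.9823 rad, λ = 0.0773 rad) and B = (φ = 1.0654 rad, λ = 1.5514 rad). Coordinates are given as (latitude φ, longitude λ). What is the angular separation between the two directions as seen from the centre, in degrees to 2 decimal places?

134.57°

In radians: φ₁ = -0.9823, φ₂ = 1.0654, Δλ = 84.460° = 1.4741 rad.
cos c = sin φ₁ sin φ₂ + cos φ₁ cos φ₂ cos Δλ = (-0.8318)(0.8750) + (0.5551)(0.4842)(0.0965) = -0.70184,
so c = arccos(-0.70184) = 2.34878 rad.
So the angular separation is 134.57°.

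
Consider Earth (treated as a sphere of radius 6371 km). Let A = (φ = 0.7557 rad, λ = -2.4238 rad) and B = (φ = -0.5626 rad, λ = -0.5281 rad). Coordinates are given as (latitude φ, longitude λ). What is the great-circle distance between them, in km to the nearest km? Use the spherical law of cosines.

13812 km

Let φ₁ = 0.7557 rad, φ₂ = -0.5626 rad, and Δλ = 1.8957 rad.
cos c = sin φ₁ sin φ₂ + cos φ₁ cos φ₂ cos Δλ = (0.6858)(-0.5334) + (0.7278)(0.8459)(-0.3192) = -0.56231,
so c = arccos(-0.56231) = 2.16798 rad.
Distance = R·c = 6371 × 2.1680 ≈ 13812 km.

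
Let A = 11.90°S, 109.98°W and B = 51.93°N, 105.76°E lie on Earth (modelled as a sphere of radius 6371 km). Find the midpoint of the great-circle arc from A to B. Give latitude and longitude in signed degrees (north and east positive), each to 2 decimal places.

44.15°, -146.98°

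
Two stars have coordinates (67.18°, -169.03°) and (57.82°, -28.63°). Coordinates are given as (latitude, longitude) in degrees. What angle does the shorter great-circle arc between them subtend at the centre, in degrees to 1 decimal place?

51.6°

Let φ₁ = 1.1725 rad, φ₂ = 1.0091 rad, and Δλ = 2.4504 rad.
Haversine: a = sin²(Δφ/2) + cos φ₁ cos φ₂ sin²(Δλ/2) = 0.0067 + (0.3878)(0.5326)(0.8853) = 0.18951.
Central angle c = 2·arcsin(√a) = 0.90081 rad.
So the angular separation is 51.6°.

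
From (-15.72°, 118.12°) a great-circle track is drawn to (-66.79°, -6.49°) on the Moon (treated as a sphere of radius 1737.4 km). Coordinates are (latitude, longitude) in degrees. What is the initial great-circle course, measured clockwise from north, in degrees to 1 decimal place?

198.9°

With φ₁ = -0.2744, φ₂ = -1.1657, Δλ = -2.1749 rad, the forward-azimuth formula gives
θ = atan2( sin Δλ cos φ₂ , cos φ₁ sin φ₂ − sin φ₁ cos φ₂ cos Δλ ) = atan2(-0.3244, -0.9453) = -161.06°.
Adding 360° brings this into [0°, 360°): 198.9°.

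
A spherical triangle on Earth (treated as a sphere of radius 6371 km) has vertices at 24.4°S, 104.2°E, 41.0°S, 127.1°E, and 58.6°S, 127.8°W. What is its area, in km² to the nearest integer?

Side lengths (central angles): a = 1.0956, b = 1.5103, c = 0.4414 rad; semiperimeter s = 1.5236.
By l'Huilier's theorem, tan(E/4) = √[tan(s/2) tan((s−a)/2) tan((s−b)/2) tan((s−c)/2)], giving spherical excess E = 0.1153 rad.
Area = E·R² = 0.1153 × (6371)² ≈ 4680590 km².

4680590 km²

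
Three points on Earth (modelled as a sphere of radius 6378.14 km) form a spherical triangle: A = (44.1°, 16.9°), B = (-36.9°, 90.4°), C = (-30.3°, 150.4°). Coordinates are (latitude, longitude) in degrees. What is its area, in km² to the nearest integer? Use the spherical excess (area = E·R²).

47658415 km²

Side lengths (central angles): a = 0.8656, b = 2.4621, c = 1.8284 rad; semiperimeter s = 2.5781.
By l'Huilier's theorem, tan(E/4) = √[tan(s/2) tan((s−a)/2) tan((s−b)/2) tan((s−c)/2)], giving spherical excess E = 1.1715 rad.
Area = E·R² = 1.1715 × (6378.14)² ≈ 47658415 km².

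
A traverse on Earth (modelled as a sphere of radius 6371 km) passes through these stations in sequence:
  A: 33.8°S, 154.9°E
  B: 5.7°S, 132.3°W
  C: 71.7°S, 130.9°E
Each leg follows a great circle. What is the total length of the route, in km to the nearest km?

Leg A→B: central angle 1.2664 rad, distance 8067.9 km.
Leg B→C: central angle 1.5135 rad, distance 9642.3 km.
Total: 8067.9 + 9642.3 ≈ 17710 km.

17710 km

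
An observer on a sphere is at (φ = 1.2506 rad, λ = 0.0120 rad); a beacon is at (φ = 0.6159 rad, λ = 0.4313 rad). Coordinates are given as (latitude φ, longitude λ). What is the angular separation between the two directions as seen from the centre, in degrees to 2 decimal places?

In radians: φ₁ = 1.2506, φ₂ = 0.6159, Δλ = 24.024° = 0.4193 rad.
Haversine: a = sin²(Δφ/2) + cos φ₁ cos φ₂ sin²(Δλ/2) = 0.0974 + (0.3148)(0.8163)(0.0433) = 0.10850.
Central angle c = 2·arcsin(√a) = 0.67133 rad.
So the angular separation is 38.46°.

38.46°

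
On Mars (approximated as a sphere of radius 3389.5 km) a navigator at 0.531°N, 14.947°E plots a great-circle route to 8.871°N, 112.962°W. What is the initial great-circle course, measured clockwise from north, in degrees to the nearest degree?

282°

With φ₁ = 0.0093, φ₂ = 0.1548, Δλ = -2.2324 rad, the forward-azimuth formula gives
θ = atan2( sin Δλ cos φ₂ , cos φ₁ sin φ₂ − sin φ₁ cos φ₂ cos Δλ ) = atan2(-0.7795, 0.1598) = -78.41°.
Adding 360° brings this into [0°, 360°): 282°.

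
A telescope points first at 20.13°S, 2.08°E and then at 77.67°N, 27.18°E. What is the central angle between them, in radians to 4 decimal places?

1.7261 rad

With latitudes φ₁ = -20.130°, φ₂ = 77.670° and longitude difference Δλ = 25.100°:
Haversine: a = sin²(Δφ/2) + cos φ₁ cos φ₂ sin²(Δλ/2) = 0.5679 + (0.9389)(0.2135)(0.0472) = 0.57732.
Central angle c = 2·arcsin(√a) = 1.72607 rad.
So the angular separation is 1.7261 rad.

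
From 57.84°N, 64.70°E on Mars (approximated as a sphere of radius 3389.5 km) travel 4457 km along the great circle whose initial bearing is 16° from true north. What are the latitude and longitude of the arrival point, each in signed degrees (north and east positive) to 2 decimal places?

45.17°, -137.53°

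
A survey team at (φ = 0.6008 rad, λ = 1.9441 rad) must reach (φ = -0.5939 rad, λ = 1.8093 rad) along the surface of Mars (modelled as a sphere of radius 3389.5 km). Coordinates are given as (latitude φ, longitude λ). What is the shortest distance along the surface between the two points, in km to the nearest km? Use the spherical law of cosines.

With latitudes φ₁ = 34.423°, φ₂ = -34.028° and longitude difference Δλ = -7.723°:
cos c = sin φ₁ sin φ₂ + cos φ₁ cos φ₂ cos Δλ = (0.5653)(-0.5596) + (0.8249)(0.8288)(0.9909) = 0.36109,
so c = arccos(0.36109) = 1.20136 rad.
Distance = R·c = 3389.5 × 1.2014 ≈ 4072 km.

4072 km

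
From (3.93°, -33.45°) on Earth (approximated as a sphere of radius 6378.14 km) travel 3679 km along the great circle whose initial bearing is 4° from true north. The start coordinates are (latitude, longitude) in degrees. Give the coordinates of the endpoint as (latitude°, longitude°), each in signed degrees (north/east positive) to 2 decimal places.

36.88°, -30.72°

Angular distance δ = d/R = 3679/6378.14 = 0.57681 rad; initial bearing θ = 0.0698 rad.
sin φ₂ = sin φ₁ cos δ + cos φ₁ sin δ cos θ = (0.0685)(0.8382) + (0.9976)(0.5454)(0.9976) = 0.6002, so φ₂ = 36.88°.
Δλ = atan2(sin θ sin δ cos φ₁, cos δ − sin φ₁ sin φ₂) = atan2(0.0380, 0.7971) = 2.726°.
λ₂ = -33.450° + 2.726° = -30.72°.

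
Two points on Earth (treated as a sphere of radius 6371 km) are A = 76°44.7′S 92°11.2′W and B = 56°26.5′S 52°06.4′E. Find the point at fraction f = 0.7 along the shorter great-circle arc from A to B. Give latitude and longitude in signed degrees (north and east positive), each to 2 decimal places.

-69.53°, 44.85°

Central angle δ = 0.7838 rad. Interpolating on the sphere with fraction f = 0.7:
P = [sin((1−f)δ)·A + sin(fδ)·B] / sin δ = 0.3300·A + 0.7388·B in Cartesian coordinates,
giving P = (0.2479, 0.2467, -0.9368), i.e. latitude -69.53°, longitude 44.85°.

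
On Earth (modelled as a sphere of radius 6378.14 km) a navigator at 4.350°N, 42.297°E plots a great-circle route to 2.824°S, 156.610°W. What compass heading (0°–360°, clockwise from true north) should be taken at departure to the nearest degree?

86°

Δλ = 161.093° = 2.8116 rad.
y = sin Δλ · cos φ₂ = (0.3240)(0.9988) = 0.3236
x = cos φ₁ sin φ₂ − sin φ₁ cos φ₂ cos Δλ = (0.9971)(-0.0493) − (0.0758)(0.9988)(-0.9460) = 0.0225
θ = atan2(y, x) = 86.02°, so the bearing is 86°.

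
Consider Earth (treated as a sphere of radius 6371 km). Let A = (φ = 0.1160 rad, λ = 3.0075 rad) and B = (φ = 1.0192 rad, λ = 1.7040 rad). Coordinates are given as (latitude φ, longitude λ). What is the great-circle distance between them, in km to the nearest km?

With latitudes φ₁ = 6.646°, φ₂ = 58.396° and longitude difference Δλ = -74.685°:
cos c = sin φ₁ sin φ₂ + cos φ₁ cos φ₂ cos Δλ = (0.1157)(0.8517) + (0.9933)(0.5240)(0.2641) = 0.23606,
so c = arccos(0.23606) = 1.33249 rad.
Distance = R·c = 6371 × 1.3325 ≈ 8489 km.

8489 km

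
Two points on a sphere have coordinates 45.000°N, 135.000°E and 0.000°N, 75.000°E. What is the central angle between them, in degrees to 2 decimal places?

69.30°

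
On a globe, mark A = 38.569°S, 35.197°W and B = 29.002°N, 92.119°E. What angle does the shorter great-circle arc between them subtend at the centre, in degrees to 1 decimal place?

With latitudes φ₁ = -38.569°, φ₂ = 29.002° and longitude difference Δλ = 127.316°:
cos c = sin φ₁ sin φ₂ + cos φ₁ cos φ₂ cos Δλ = (-0.6235)(0.4848) + (0.7819)(0.8746)(-0.6062) = -0.71681,
so c = arccos(-0.71681) = 2.37002 rad.
So the angular separation is 135.8°.

135.8°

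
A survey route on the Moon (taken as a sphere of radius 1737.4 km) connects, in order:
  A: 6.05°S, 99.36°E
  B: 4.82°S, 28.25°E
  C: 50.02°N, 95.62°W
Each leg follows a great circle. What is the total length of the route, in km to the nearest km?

5630 km

Leg A→B: central angle 1.2348 rad, distance 2145.4 km.
Leg B→C: central angle 2.0056 rad, distance 3484.5 km.
Total: 2145.4 + 3484.5 ≈ 5630 km.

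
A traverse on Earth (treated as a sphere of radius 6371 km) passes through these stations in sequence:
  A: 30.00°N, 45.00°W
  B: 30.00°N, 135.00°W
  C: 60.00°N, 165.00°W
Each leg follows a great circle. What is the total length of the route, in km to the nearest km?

Leg A→B: central angle 1.3181 rad, distance 8397.7 km.
Leg B→C: central angle 0.6300 rad, distance 4013.9 km.
Total: 8397.7 + 4013.9 ≈ 12412 km.

12412 km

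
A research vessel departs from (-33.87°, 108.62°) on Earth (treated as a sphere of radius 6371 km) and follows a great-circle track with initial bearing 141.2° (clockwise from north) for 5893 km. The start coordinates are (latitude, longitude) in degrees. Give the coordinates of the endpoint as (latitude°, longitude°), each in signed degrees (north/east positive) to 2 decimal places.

-58.45°, -178.37°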